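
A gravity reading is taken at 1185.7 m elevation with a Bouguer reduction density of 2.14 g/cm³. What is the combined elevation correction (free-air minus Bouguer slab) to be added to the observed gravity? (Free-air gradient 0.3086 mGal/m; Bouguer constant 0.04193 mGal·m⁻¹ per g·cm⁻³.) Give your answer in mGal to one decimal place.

259.5

Combined gradient = 0.3086 − 0.04193 × 2.14 = 0.2188698 mGal/m
Combined elevation correction = 0.2188698 × 1185.7 = 259.5 mGal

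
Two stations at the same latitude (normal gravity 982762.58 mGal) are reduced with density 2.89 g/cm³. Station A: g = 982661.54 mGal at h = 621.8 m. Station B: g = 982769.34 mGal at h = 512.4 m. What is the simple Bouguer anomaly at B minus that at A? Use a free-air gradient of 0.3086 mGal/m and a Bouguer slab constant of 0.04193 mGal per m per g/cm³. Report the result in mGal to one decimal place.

87.3

Δg_SB(A) = 982661.54 − 982762.58 + 0.3086×621.8 − 0.04193×2.89×621.8 = 15.50 mGal
Δg_SB(B) = 982769.34 − 982762.58 + 0.3086×512.4 − 0.04193×2.89×512.4 = 102.80 mGal
Difference = 102.80 − (15.50) = 87.30 mGal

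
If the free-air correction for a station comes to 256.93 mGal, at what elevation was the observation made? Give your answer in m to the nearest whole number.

833

h = 256.93 / 0.3086 = 832.57 m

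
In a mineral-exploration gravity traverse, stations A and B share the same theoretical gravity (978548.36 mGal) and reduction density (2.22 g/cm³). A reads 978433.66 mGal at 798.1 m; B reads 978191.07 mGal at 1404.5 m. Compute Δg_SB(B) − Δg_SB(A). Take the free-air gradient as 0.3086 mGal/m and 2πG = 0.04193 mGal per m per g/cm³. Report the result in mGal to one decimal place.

Δg_SB(A) = 978433.66 − 978548.36 + 0.3086×798.1 − 0.04193×2.22×798.1 = 57.30 mGal
Δg_SB(B) = 978191.07 − 978548.36 + 0.3086×1404.5 − 0.04193×2.22×1404.5 = -54.60 mGal
Difference = -54.60 − (57.30) = -111.90 mGal

-111.9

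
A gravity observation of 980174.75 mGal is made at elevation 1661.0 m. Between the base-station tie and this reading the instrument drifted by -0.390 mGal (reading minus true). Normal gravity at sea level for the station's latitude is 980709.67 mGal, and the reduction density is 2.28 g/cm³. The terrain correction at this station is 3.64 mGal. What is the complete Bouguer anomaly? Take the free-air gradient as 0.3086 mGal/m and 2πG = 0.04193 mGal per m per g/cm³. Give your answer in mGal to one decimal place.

-177.1

Drift-corrected reading = 980174.75 − (-0.390) = 980175.140 mGal
Free-air correction = 0.3086 × 1661.0 = 512.58 mGal
Free-air anomaly = 980175.140 − 980709.67 + (512.58) = -21.950 mGal
Bouguer slab correction = 0.04193 × 2.28 × 1661.0 = 158.79 mGal
Simple Bouguer anomaly = -21.950 − (158.79) = -180.740 mGal
Complete Bouguer anomaly = -180.740 + 3.64 = -177.100 mGal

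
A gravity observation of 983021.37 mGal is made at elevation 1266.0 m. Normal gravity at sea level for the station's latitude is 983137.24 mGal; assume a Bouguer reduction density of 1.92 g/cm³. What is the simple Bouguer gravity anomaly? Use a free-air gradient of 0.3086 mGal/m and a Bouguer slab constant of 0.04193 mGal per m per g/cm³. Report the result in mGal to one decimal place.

172.9

Free-air correction = 0.3086 × 1266.0 = 390.69 mGal
Free-air anomaly = 983021.37 − 983137.24 + (390.69) = 274.82 mGal
Bouguer slab correction = 0.04193 × 1.92 × 1266.0 = 101.92 mGal
Simple Bouguer anomaly = 274.82 − (101.92) = 172.90 mGal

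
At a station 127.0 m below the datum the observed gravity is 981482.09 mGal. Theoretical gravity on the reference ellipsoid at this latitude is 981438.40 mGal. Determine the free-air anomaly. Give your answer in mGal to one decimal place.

4.5

Free-air correction = 0.3086 × -127.0 = -39.19 mGal
Free-air anomaly = 981482.09 − 981438.40 + (-39.19) = 4.50 mGal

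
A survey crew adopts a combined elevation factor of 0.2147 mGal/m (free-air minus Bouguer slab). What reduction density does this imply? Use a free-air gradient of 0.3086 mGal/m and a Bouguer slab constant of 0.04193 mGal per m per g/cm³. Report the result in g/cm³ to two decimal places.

0.2147 = 0.3086 − 0.04193 × ρ
ρ = (0.3086 − 0.2147) / 0.04193 = 2.24 g/cm³

2.24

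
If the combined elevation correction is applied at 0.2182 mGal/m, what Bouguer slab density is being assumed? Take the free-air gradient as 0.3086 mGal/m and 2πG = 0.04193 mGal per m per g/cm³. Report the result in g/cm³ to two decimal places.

2.16

0.2182 = 0.3086 − 0.04193 × ρ
ρ = (0.3086 − 0.2182) / 0.04193 = 2.16 g/cm³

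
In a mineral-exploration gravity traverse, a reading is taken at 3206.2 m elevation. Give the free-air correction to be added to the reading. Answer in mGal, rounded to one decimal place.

Free-air correction = 0.3086 × 3206.2 = 989.4 mGal

989.4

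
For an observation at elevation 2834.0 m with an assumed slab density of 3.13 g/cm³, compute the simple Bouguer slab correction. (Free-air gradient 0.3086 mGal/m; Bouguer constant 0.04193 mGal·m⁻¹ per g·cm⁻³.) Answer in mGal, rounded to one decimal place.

371.9

Bouguer slab correction = 0.04193 × 3.13 × 2834.0 = 371.9 mGal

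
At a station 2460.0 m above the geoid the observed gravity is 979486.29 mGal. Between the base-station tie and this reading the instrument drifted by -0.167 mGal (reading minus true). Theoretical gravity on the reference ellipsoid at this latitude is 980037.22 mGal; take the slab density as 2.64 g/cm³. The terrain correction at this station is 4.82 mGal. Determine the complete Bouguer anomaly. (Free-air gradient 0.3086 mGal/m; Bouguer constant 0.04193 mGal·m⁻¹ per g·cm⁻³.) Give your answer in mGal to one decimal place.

Drift-corrected reading = 979486.29 − (-0.167) = 979486.457 mGal
Free-air correction = 0.3086 × 2460.0 = 759.16 mGal
Free-air anomaly = 979486.457 − 980037.22 + (759.16) = 208.397 mGal
Bouguer slab correction = 0.04193 × 2.64 × 2460.0 = 272.31 mGal
Simple Bouguer anomaly = 208.397 − (272.31) = -63.913 mGal
Complete Bouguer anomaly = -63.913 + 4.82 = -59.093 mGal

-59.1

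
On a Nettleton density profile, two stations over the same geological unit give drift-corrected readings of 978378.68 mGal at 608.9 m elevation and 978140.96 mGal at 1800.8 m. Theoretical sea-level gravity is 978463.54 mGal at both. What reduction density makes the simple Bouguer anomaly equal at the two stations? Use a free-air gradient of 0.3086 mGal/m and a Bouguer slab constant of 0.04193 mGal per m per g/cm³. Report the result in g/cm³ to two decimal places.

Δg_obs = 978140.96 − 978378.68 = -237.72 mGal over Δh = 1800.8 − 608.9 = 1191.9 m
Equal Bouguer anomalies ⇒ Δg_obs + (0.3086 − 0.04193ρ)·Δh = 0
0.3086 − 0.04193ρ = −Δg_obs/Δh = 0.19945
ρ = (0.3086 − 0.19945) / 0.04193 = 2.60 g/cm³

2.60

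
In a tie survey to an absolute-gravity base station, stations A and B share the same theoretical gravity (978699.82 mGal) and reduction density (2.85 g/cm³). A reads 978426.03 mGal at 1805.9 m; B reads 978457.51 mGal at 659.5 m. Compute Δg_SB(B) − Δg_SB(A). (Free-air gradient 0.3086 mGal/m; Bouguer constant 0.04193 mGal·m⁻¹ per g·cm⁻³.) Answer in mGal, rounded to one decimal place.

Δg_SB(A) = 978426.03 − 978699.82 + 0.3086×1805.9 − 0.04193×2.85×1805.9 = 67.70 mGal
Δg_SB(B) = 978457.51 − 978699.82 + 0.3086×659.5 − 0.04193×2.85×659.5 = -117.60 mGal
Difference = -117.60 − (67.70) = -185.30 mGal

-185.3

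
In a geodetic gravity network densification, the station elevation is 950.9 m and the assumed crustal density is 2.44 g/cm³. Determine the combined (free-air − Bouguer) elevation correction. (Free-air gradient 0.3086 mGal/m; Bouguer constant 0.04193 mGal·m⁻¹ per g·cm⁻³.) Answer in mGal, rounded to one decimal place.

Combined gradient = 0.3086 − 0.04193 × 2.44 = 0.2062908 mGal/m
Combined elevation correction = 0.2062908 × 950.9 = 196.2 mGal

196.2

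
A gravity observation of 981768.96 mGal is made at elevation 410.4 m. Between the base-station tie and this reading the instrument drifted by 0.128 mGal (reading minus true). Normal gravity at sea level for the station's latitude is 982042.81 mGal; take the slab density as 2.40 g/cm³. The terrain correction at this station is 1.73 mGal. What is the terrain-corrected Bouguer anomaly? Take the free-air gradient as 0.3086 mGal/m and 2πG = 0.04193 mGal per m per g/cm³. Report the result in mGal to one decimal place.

-186.9

Drift-corrected reading = 981768.96 − (0.128) = 981768.832 mGal
Free-air correction = 0.3086 × 410.4 = 126.65 mGal
Free-air anomaly = 981768.832 − 982042.81 + (126.65) = -147.328 mGal
Bouguer slab correction = 0.04193 × 2.40 × 410.4 = 41.30 mGal
Simple Bouguer anomaly = -147.328 − (41.30) = -188.628 mGal
Complete Bouguer anomaly = -188.628 + 1.73 = -186.898 mGal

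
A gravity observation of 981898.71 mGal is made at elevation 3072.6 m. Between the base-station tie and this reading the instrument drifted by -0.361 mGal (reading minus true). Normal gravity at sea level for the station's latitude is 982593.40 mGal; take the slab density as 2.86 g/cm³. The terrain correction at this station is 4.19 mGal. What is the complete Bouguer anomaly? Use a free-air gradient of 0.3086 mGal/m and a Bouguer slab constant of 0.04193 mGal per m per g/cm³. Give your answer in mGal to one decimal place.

Drift-corrected reading = 981898.71 − (-0.361) = 981899.071 mGal
Free-air correction = 0.3086 × 3072.6 = 948.20 mGal
Free-air anomaly = 981899.071 − 982593.40 + (948.20) = 253.871 mGal
Bouguer slab correction = 0.04193 × 2.86 × 3072.6 = 368.47 mGal
Simple Bouguer anomaly = 253.871 − (368.47) = -114.599 mGal
Complete Bouguer anomaly = -114.599 + 4.19 = -110.409 mGal

-110.4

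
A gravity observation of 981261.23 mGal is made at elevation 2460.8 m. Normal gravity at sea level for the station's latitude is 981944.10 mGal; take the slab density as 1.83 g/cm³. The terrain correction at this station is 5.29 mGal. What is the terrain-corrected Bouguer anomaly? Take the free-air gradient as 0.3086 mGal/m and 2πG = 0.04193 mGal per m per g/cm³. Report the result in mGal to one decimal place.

-107.0

Free-air correction = 0.3086 × 2460.8 = 759.40 mGal
Free-air anomaly = 981261.23 − 981944.10 + (759.40) = 76.53 mGal
Bouguer slab correction = 0.04193 × 1.83 × 2460.8 = 188.82 mGal
Simple Bouguer anomaly = 76.53 − (188.82) = -112.29 mGal
Complete Bouguer anomaly = -112.29 + 5.29 = -107.00 mGal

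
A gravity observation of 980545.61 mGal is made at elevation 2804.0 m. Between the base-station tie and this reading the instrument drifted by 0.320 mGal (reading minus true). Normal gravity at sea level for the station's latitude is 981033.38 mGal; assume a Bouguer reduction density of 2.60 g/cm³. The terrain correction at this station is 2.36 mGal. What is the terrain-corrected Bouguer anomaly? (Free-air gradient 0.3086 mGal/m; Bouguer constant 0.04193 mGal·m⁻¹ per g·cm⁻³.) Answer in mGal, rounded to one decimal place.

73.9

Drift-corrected reading = 980545.61 − (0.320) = 980545.290 mGal
Free-air correction = 0.3086 × 2804.0 = 865.31 mGal
Free-air anomaly = 980545.290 − 981033.38 + (865.31) = 377.220 mGal
Bouguer slab correction = 0.04193 × 2.60 × 2804.0 = 305.69 mGal
Simple Bouguer anomaly = 377.220 − (305.69) = 71.530 mGal
Complete Bouguer anomaly = 71.530 + 2.36 = 73.890 mGal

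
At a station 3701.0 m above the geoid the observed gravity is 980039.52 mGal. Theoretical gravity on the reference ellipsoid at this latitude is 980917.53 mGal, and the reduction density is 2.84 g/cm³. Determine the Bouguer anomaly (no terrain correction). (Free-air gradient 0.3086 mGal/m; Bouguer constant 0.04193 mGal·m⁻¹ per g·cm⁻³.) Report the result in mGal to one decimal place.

Free-air correction = 0.3086 × 3701.0 = 1142.13 mGal
Free-air anomaly = 980039.52 − 980917.53 + (1142.13) = 264.12 mGal
Bouguer slab correction = 0.04193 × 2.84 × 3701.0 = 440.72 mGal
Simple Bouguer anomaly = 264.12 − (440.72) = -176.60 mGal

-176.6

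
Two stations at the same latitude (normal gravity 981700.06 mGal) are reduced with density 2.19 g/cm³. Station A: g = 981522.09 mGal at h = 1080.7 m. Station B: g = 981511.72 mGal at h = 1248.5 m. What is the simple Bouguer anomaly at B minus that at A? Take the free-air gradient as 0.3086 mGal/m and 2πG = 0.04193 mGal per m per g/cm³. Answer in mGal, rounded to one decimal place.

Δg_SB(A) = 981522.09 − 981700.06 + 0.3086×1080.7 − 0.04193×2.19×1080.7 = 56.30 mGal
Δg_SB(B) = 981511.72 − 981700.06 + 0.3086×1248.5 − 0.04193×2.19×1248.5 = 82.30 mGal
Difference = 82.30 − (56.30) = 26.00 mGal

26.0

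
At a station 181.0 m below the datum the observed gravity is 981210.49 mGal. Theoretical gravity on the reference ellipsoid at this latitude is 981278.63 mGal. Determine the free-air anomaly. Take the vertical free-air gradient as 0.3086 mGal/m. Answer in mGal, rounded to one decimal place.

Free-air correction = 0.3086 × -181.0 = -55.86 mGal
Free-air anomaly = 981210.49 − 981278.63 + (-55.86) = -124.00 mGal

-124.0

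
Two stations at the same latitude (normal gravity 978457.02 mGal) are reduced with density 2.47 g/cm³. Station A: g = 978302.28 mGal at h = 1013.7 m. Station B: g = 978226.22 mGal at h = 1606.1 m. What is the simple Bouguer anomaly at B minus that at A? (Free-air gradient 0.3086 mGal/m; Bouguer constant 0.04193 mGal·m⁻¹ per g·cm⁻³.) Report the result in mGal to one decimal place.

Δg_SB(A) = 978302.28 − 978457.02 + 0.3086×1013.7 − 0.04193×2.47×1013.7 = 53.10 mGal
Δg_SB(B) = 978226.22 − 978457.02 + 0.3086×1606.1 − 0.04193×2.47×1606.1 = 98.50 mGal
Difference = 98.50 − (53.10) = 45.40 mGal

45.4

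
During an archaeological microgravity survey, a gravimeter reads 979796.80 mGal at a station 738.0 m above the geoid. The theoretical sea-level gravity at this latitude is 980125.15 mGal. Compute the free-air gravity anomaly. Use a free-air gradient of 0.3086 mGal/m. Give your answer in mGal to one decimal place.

-100.6

Free-air correction = 0.3086 × 738.0 = 227.75 mGal
Free-air anomaly = 979796.80 − 980125.15 + (227.75) = -100.60 mGal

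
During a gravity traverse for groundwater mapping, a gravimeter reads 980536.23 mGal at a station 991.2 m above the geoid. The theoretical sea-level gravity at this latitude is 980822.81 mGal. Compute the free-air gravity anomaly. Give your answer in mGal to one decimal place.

19.3

Free-air correction = 0.3086 × 991.2 = 305.88 mGal
Free-air anomaly = 980536.23 − 980822.81 + (305.88) = 19.30 mGal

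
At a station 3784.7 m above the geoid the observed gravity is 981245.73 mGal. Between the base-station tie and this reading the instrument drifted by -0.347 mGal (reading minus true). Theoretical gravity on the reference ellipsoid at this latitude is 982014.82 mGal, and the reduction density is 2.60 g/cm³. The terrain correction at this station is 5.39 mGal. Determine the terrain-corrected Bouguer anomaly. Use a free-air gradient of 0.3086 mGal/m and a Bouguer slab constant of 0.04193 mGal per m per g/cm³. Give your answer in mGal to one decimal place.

-8.0

Drift-corrected reading = 981245.73 − (-0.347) = 981246.077 mGal
Free-air correction = 0.3086 × 3784.7 = 1167.96 mGal
Free-air anomaly = 981246.077 − 982014.82 + (1167.96) = 399.217 mGal
Bouguer slab correction = 0.04193 × 2.60 × 3784.7 = 412.60 mGal
Simple Bouguer anomaly = 399.217 − (412.60) = -13.383 mGal
Complete Bouguer anomaly = -13.383 + 5.39 = -7.993 mGal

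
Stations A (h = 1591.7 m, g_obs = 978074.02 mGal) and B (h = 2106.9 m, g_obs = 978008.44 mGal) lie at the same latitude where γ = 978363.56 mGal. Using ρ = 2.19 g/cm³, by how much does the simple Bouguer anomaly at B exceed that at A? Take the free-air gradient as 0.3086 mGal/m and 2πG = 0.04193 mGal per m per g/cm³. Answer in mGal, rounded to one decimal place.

Δg_SB(A) = 978074.02 − 978363.56 + 0.3086×1591.7 − 0.04193×2.19×1591.7 = 55.50 mGal
Δg_SB(B) = 978008.44 − 978363.56 + 0.3086×2106.9 − 0.04193×2.19×2106.9 = 101.60 mGal
Difference = 101.60 − (55.50) = 46.10 mGal

46.1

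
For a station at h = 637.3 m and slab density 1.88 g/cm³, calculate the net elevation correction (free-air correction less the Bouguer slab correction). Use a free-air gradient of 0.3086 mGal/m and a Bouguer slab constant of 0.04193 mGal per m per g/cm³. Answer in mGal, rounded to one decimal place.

146.4

Combined gradient = 0.3086 − 0.04193 × 1.88 = 0.2297716 mGal/m
Combined elevation correction = 0.2297716 × 637.3 = 146.4 mGal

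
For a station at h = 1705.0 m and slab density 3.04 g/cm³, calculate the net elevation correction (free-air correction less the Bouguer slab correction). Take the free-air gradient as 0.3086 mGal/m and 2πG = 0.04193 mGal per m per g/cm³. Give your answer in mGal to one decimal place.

Combined gradient = 0.3086 − 0.04193 × 3.04 = 0.1811328 mGal/m
Combined elevation correction = 0.1811328 × 1705.0 = 308.8 mGal

308.8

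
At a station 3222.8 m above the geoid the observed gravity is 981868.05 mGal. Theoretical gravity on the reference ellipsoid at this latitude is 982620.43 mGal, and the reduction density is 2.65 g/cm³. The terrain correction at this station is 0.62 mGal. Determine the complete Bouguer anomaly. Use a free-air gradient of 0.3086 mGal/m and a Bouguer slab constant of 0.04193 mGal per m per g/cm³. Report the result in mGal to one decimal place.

-115.3

Free-air correction = 0.3086 × 3222.8 = 994.56 mGal
Free-air anomaly = 981868.05 − 982620.43 + (994.56) = 242.18 mGal
Bouguer slab correction = 0.04193 × 2.65 × 3222.8 = 358.10 mGal
Simple Bouguer anomaly = 242.18 − (358.10) = -115.92 mGal
Complete Bouguer anomaly = -115.92 + 0.62 = -115.30 mGal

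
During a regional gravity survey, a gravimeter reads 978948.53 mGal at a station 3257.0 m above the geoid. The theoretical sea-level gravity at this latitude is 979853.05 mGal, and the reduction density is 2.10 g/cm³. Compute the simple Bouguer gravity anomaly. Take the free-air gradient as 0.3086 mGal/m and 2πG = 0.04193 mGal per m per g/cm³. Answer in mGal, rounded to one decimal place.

Free-air correction = 0.3086 × 3257.0 = 1005.11 mGal
Free-air anomaly = 978948.53 − 979853.05 + (1005.11) = 100.59 mGal
Bouguer slab correction = 0.04193 × 2.10 × 3257.0 = 286.79 mGal
Simple Bouguer anomaly = 100.59 − (286.79) = -186.20 mGal

-186.2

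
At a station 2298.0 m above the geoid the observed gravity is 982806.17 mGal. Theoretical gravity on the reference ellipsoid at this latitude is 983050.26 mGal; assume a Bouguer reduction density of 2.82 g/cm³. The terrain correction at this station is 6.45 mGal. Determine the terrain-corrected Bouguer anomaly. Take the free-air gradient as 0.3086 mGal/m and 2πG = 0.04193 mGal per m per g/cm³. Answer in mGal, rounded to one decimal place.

199.8

Free-air correction = 0.3086 × 2298.0 = 709.16 mGal
Free-air anomaly = 982806.17 − 983050.26 + (709.16) = 465.07 mGal
Bouguer slab correction = 0.04193 × 2.82 × 2298.0 = 271.72 mGal
Simple Bouguer anomaly = 465.07 − (271.72) = 193.35 mGal
Complete Bouguer anomaly = 193.35 + 6.45 = 199.80 mGal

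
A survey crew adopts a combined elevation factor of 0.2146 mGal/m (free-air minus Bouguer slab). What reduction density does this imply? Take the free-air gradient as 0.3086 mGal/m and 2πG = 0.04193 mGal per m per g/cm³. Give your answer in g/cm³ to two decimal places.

2.24

0.2146 = 0.3086 − 0.04193 × ρ
ρ = (0.3086 − 0.2146) / 0.04193 = 2.24 g/cm³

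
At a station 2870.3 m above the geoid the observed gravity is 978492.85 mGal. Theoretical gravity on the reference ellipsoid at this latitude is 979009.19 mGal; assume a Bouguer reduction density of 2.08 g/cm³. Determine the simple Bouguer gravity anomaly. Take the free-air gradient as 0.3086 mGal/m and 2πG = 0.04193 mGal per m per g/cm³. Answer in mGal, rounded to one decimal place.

119.1

Free-air correction = 0.3086 × 2870.3 = 885.77 mGal
Free-air anomaly = 978492.85 − 979009.19 + (885.77) = 369.43 mGal
Bouguer slab correction = 0.04193 × 2.08 × 2870.3 = 250.33 mGal
Simple Bouguer anomaly = 369.43 − (250.33) = 119.10 mGal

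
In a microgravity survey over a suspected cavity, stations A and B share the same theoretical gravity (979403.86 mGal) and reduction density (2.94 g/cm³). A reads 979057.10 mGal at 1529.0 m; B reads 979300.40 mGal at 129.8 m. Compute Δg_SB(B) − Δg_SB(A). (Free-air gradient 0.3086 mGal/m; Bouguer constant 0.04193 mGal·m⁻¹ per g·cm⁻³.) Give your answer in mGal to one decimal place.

Δg_SB(A) = 979057.10 − 979403.86 + 0.3086×1529.0 − 0.04193×2.94×1529.0 = -63.40 mGal
Δg_SB(B) = 979300.40 − 979403.86 + 0.3086×129.8 − 0.04193×2.94×129.8 = -79.40 mGal
Difference = -79.40 − (-63.40) = -16.00 mGal

-16.0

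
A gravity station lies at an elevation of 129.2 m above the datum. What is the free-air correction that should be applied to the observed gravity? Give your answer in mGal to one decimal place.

39.9

Free-air correction = 0.3086 × 129.2 = 39.9 mGal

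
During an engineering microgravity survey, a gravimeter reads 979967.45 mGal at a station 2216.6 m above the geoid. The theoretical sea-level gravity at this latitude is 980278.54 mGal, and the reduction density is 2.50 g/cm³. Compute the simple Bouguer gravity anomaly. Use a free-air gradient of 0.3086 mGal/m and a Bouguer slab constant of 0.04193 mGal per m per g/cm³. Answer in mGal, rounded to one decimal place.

Free-air correction = 0.3086 × 2216.6 = 684.04 mGal
Free-air anomaly = 979967.45 − 980278.54 + (684.04) = 372.95 mGal
Bouguer slab correction = 0.04193 × 2.50 × 2216.6 = 232.36 mGal
Simple Bouguer anomaly = 372.95 − (232.36) = 140.59 mGal

140.6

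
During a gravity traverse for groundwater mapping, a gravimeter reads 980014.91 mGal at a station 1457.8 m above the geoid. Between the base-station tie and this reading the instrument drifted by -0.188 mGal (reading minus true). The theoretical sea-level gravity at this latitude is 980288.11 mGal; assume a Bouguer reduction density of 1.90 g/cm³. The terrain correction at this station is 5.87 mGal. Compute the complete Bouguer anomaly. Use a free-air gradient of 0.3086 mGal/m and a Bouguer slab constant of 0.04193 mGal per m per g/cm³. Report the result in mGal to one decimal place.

66.6

Drift-corrected reading = 980014.91 − (-0.188) = 980015.098 mGal
Free-air correction = 0.3086 × 1457.8 = 449.88 mGal
Free-air anomaly = 980015.098 − 980288.11 + (449.88) = 176.868 mGal
Bouguer slab correction = 0.04193 × 1.90 × 1457.8 = 116.14 mGal
Simple Bouguer anomaly = 176.868 − (116.14) = 60.728 mGal
Complete Bouguer anomaly = 60.728 + 5.87 = 66.598 mGal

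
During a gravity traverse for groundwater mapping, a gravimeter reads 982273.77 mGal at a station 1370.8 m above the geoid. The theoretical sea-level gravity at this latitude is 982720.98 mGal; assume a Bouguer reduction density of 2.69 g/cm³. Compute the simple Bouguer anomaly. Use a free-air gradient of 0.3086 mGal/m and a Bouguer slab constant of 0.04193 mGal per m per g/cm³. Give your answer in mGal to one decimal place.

Free-air correction = 0.3086 × 1370.8 = 423.03 mGal
Free-air anomaly = 982273.77 − 982720.98 + (423.03) = -24.18 mGal
Bouguer slab correction = 0.04193 × 2.69 × 1370.8 = 154.61 mGal
Simple Bouguer anomaly = -24.18 − (154.61) = -178.79 mGal

-178.8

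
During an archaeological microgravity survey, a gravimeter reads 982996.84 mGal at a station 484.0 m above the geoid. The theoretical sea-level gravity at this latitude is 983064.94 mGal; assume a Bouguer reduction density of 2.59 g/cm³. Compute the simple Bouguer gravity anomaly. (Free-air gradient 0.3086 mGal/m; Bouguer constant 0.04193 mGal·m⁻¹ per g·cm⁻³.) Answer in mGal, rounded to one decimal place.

28.7

Free-air correction = 0.3086 × 484.0 = 149.36 mGal
Free-air anomaly = 982996.84 − 983064.94 + (149.36) = 81.26 mGal
Bouguer slab correction = 0.04193 × 2.59 × 484.0 = 52.56 mGal
Simple Bouguer anomaly = 81.26 − (52.56) = 28.70 mGal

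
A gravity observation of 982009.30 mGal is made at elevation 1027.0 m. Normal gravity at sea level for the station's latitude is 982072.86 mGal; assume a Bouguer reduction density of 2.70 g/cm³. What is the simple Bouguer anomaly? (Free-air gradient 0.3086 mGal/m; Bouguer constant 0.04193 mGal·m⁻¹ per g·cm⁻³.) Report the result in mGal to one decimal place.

137.1

Free-air correction = 0.3086 × 1027.0 = 316.93 mGal
Free-air anomaly = 982009.30 − 982072.86 + (316.93) = 253.37 mGal
Bouguer slab correction = 0.04193 × 2.70 × 1027.0 = 116.27 mGal
Simple Bouguer anomaly = 253.37 − (116.27) = 137.10 mGal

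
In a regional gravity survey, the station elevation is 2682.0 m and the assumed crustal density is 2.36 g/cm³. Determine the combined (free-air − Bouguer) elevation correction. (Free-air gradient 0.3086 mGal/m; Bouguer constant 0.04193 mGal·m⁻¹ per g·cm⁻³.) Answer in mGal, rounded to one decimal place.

562.3

Combined gradient = 0.3086 − 0.04193 × 2.36 = 0.2096452 mGal/m
Combined elevation correction = 0.2096452 × 2682.0 = 562.3 mGal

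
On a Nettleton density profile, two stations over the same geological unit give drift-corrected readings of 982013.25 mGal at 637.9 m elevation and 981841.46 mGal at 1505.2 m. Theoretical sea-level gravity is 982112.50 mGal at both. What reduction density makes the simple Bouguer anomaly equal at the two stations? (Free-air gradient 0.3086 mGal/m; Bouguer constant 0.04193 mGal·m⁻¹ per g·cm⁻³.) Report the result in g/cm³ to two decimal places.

2.64

Δg_obs = 981841.46 − 982013.25 = -171.79 mGal over Δh = 1505.2 − 637.9 = 867.3 m
Equal Bouguer anomalies ⇒ Δg_obs + (0.3086 − 0.04193ρ)·Δh = 0
0.3086 − 0.04193ρ = −Δg_obs/Δh = 0.19807
ρ = (0.3086 − 0.19807) / 0.04193 = 2.64 g/cm³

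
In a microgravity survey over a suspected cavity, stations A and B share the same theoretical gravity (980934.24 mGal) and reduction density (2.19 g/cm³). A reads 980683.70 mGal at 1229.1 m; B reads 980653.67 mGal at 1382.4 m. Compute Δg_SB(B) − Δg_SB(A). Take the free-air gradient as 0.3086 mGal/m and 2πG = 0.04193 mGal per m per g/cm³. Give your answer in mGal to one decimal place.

Δg_SB(A) = 980683.70 − 980934.24 + 0.3086×1229.1 − 0.04193×2.19×1229.1 = 15.90 mGal
Δg_SB(B) = 980653.67 − 980934.24 + 0.3086×1382.4 − 0.04193×2.19×1382.4 = 19.10 mGal
Difference = 19.10 − (15.90) = 3.20 mGal

3.2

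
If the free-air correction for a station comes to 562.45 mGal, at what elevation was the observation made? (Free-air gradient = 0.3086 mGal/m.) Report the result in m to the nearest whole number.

1823

h = 562.45 / 0.3086 = 1822.59 m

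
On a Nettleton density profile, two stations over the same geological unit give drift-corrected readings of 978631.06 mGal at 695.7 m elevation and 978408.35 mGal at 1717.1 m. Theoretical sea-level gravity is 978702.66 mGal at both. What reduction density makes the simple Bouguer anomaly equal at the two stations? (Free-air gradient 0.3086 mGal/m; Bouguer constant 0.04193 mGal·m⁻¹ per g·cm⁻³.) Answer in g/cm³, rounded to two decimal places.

2.16

Δg_obs = 978408.35 − 978631.06 = -222.71 mGal over Δh = 1717.1 − 695.7 = 1021.4 m
Equal Bouguer anomalies ⇒ Δg_obs + (0.3086 − 0.04193ρ)·Δh = 0
0.3086 − 0.04193ρ = −Δg_obs/Δh = 0.21804
ρ = (0.3086 − 0.21804) / 0.04193 = 2.16 g/cm³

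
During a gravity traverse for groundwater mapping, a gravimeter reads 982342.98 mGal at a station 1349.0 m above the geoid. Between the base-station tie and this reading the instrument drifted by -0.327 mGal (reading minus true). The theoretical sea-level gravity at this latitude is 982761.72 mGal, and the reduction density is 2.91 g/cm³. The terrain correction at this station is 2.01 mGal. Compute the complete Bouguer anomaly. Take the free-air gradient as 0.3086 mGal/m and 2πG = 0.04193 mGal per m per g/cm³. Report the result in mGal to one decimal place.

Drift-corrected reading = 982342.98 − (-0.327) = 982343.307 mGal
Free-air correction = 0.3086 × 1349.0 = 416.30 mGal
Free-air anomaly = 982343.307 − 982761.72 + (416.30) = -2.113 mGal
Bouguer slab correction = 0.04193 × 2.91 × 1349.0 = 164.60 mGal
Simple Bouguer anomaly = -2.113 − (164.60) = -166.713 mGal
Complete Bouguer anomaly = -166.713 + 2.01 = -164.703 mGal

-164.7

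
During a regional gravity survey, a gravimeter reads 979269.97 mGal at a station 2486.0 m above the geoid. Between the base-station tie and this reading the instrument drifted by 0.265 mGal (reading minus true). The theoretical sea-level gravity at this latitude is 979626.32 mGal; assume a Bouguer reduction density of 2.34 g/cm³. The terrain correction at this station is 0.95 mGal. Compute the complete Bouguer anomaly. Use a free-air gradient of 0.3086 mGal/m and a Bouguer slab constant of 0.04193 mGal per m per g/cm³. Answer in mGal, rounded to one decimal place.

167.6

Drift-corrected reading = 979269.97 − (0.265) = 979269.705 mGal
Free-air correction = 0.3086 × 2486.0 = 767.18 mGal
Free-air anomaly = 979269.705 − 979626.32 + (767.18) = 410.565 mGal
Bouguer slab correction = 0.04193 × 2.34 × 2486.0 = 243.92 mGal
Simple Bouguer anomaly = 410.565 − (243.92) = 166.645 mGal
Complete Bouguer anomaly = 166.645 + 0.95 = 167.595 mGal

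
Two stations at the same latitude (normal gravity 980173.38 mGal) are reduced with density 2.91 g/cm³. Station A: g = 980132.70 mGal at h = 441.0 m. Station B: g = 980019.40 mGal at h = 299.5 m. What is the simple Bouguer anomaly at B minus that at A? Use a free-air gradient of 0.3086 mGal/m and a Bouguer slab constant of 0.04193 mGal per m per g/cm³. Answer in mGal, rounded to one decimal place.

Δg_SB(A) = 980132.70 − 980173.38 + 0.3086×441.0 − 0.04193×2.91×441.0 = 41.60 mGal
Δg_SB(B) = 980019.40 − 980173.38 + 0.3086×299.5 − 0.04193×2.91×299.5 = -98.10 mGal
Difference = -98.10 − (41.60) = -139.70 mGal

-139.7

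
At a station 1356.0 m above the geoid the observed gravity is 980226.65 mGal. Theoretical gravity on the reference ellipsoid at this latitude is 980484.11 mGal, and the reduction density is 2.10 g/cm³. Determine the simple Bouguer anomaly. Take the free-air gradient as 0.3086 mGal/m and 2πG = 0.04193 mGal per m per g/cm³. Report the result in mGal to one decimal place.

Free-air correction = 0.3086 × 1356.0 = 418.46 mGal
Free-air anomaly = 980226.65 − 980484.11 + (418.46) = 161.00 mGal
Bouguer slab correction = 0.04193 × 2.10 × 1356.0 = 119.40 mGal
Simple Bouguer anomaly = 161.00 − (119.40) = 41.60 mGal

41.6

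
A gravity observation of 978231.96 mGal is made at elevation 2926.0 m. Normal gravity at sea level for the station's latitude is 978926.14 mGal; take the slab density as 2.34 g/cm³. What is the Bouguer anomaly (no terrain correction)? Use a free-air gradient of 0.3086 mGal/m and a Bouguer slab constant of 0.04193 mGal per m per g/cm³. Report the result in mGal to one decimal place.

Free-air correction = 0.3086 × 2926.0 = 902.96 mGal
Free-air anomaly = 978231.96 − 978926.14 + (902.96) = 208.78 mGal
Bouguer slab correction = 0.04193 × 2.34 × 2926.0 = 287.09 mGal
Simple Bouguer anomaly = 208.78 − (287.09) = -78.31 mGal

-78.3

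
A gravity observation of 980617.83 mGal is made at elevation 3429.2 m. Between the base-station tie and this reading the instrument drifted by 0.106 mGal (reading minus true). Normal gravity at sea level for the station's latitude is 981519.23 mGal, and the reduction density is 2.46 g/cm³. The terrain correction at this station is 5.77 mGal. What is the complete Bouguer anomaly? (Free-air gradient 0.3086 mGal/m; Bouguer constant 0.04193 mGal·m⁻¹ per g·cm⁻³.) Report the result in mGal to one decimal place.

Drift-corrected reading = 980617.83 − (0.106) = 980617.724 mGal
Free-air correction = 0.3086 × 3429.2 = 1058.25 mGal
Free-air anomaly = 980617.724 − 981519.23 + (1058.25) = 156.744 mGal
Bouguer slab correction = 0.04193 × 2.46 × 3429.2 = 353.71 mGal
Simple Bouguer anomaly = 156.744 − (353.71) = -196.966 mGal
Complete Bouguer anomaly = -196.966 + 5.77 = -191.196 mGal

-191.2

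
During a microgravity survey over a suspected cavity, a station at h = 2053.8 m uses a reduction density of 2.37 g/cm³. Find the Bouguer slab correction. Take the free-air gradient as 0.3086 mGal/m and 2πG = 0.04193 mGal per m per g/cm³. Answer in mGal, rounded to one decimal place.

204.1

Bouguer slab correction = 0.04193 × 2.37 × 2053.8 = 204.1 mGal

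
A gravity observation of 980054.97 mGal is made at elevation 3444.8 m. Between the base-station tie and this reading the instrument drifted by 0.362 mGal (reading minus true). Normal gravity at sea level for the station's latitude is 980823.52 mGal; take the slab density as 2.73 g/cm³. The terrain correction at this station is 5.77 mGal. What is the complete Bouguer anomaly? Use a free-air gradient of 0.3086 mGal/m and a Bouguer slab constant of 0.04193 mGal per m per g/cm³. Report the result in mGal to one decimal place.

-94.4

Drift-corrected reading = 980054.97 − (0.362) = 980054.608 mGal
Free-air correction = 0.3086 × 3444.8 = 1063.07 mGal
Free-air anomaly = 980054.608 − 980823.52 + (1063.07) = 294.158 mGal
Bouguer slab correction = 0.04193 × 2.73 × 3444.8 = 394.32 mGal
Simple Bouguer anomaly = 294.158 − (394.32) = -100.162 mGal
Complete Bouguer anomaly = -100.162 + 5.77 = -94.392 mGal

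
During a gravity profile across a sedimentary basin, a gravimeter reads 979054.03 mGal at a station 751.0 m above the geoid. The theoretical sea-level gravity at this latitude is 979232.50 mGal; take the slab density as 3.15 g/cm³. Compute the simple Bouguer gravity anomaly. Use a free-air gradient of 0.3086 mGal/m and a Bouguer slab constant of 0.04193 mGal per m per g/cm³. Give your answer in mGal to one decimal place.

Free-air correction = 0.3086 × 751.0 = 231.76 mGal
Free-air anomaly = 979054.03 − 979232.50 + (231.76) = 53.29 mGal
Bouguer slab correction = 0.04193 × 3.15 × 751.0 = 99.19 mGal
Simple Bouguer anomaly = 53.29 − (99.19) = -45.90 mGal

-45.9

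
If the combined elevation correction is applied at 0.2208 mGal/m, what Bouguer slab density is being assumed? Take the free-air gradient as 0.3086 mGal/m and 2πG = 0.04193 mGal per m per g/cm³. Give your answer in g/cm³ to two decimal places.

0.2208 = 0.3086 − 0.04193 × ρ
ρ = (0.3086 − 0.2208) / 0.04193 = 2.09 g/cm³

2.09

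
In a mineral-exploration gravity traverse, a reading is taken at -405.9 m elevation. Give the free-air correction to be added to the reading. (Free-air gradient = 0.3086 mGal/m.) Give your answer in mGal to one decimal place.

Free-air correction = 0.3086 × -405.9 = -125.3 mGal

-125.3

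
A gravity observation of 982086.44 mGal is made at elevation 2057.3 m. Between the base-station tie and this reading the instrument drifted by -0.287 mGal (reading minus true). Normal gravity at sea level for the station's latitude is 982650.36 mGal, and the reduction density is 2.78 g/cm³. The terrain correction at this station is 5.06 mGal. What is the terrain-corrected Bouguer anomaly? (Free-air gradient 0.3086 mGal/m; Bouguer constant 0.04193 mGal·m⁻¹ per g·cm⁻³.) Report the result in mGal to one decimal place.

Drift-corrected reading = 982086.44 − (-0.287) = 982086.727 mGal
Free-air correction = 0.3086 × 2057.3 = 634.88 mGal
Free-air anomaly = 982086.727 − 982650.36 + (634.88) = 71.247 mGal
Bouguer slab correction = 0.04193 × 2.78 × 2057.3 = 239.81 mGal
Simple Bouguer anomaly = 71.247 − (239.81) = -168.563 mGal
Complete Bouguer anomaly = -168.563 + 5.06 = -163.503 mGal

-163.5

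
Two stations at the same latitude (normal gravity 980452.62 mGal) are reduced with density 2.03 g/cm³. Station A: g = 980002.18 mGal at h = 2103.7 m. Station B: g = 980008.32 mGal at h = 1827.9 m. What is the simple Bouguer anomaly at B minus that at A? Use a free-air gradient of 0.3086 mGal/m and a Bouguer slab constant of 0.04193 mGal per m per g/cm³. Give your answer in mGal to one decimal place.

Δg_SB(A) = 980002.18 − 980452.62 + 0.3086×2103.7 − 0.04193×2.03×2103.7 = 19.70 mGal
Δg_SB(B) = 980008.32 − 980452.62 + 0.3086×1827.9 − 0.04193×2.03×1827.9 = -35.80 mGal
Difference = -35.80 − (19.70) = -55.50 mGal

-55.5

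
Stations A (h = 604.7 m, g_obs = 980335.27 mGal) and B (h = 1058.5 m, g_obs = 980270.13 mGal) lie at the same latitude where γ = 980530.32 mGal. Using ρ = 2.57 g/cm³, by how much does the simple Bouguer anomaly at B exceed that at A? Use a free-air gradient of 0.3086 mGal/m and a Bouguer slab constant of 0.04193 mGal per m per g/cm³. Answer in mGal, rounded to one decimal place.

Δg_SB(A) = 980335.27 − 980530.32 + 0.3086×604.7 − 0.04193×2.57×604.7 = -73.60 mGal
Δg_SB(B) = 980270.13 − 980530.32 + 0.3086×1058.5 − 0.04193×2.57×1058.5 = -47.60 mGal
Difference = -47.60 − (-73.60) = 26.00 mGal

26.0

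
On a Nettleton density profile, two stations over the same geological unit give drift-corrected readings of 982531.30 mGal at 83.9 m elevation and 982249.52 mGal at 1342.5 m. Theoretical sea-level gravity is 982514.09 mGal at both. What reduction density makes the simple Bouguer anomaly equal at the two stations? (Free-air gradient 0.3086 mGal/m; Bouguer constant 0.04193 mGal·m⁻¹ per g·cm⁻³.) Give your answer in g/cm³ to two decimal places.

2.02

Δg_obs = 982249.52 − 982531.30 = -281.78 mGal over Δh = 1342.5 − 83.9 = 1258.6 m
Equal Bouguer anomalies ⇒ Δg_obs + (0.3086 − 0.04193ρ)·Δh = 0
0.3086 − 0.04193ρ = −Δg_obs/Δh = 0.22388
ρ = (0.3086 − 0.22388) / 0.04193 = 2.02 g/cm³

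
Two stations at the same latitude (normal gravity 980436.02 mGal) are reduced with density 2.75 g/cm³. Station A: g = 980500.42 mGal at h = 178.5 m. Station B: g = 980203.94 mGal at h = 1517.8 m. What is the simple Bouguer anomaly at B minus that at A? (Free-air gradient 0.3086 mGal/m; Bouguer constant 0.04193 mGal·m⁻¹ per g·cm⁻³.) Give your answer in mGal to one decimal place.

Δg_SB(A) = 980500.42 − 980436.02 + 0.3086×178.5 − 0.04193×2.75×178.5 = 98.90 mGal
Δg_SB(B) = 980203.94 − 980436.02 + 0.3086×1517.8 − 0.04193×2.75×1517.8 = 61.30 mGal
Difference = 61.30 − (98.90) = -37.60 mGal

-37.6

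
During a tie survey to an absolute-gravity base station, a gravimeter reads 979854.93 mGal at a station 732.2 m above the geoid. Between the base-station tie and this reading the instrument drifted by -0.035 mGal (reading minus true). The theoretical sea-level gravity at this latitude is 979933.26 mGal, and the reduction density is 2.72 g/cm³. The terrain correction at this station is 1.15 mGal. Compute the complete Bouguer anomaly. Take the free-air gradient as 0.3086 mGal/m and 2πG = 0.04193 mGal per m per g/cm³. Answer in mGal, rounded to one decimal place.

65.3

Drift-corrected reading = 979854.93 − (-0.035) = 979854.965 mGal
Free-air correction = 0.3086 × 732.2 = 225.96 mGal
Free-air anomaly = 979854.965 − 979933.26 + (225.96) = 147.665 mGal
Bouguer slab correction = 0.04193 × 2.72 × 732.2 = 83.51 mGal
Simple Bouguer anomaly = 147.665 − (83.51) = 64.155 mGal
Complete Bouguer anomaly = 64.155 + 1.15 = 65.305 mGal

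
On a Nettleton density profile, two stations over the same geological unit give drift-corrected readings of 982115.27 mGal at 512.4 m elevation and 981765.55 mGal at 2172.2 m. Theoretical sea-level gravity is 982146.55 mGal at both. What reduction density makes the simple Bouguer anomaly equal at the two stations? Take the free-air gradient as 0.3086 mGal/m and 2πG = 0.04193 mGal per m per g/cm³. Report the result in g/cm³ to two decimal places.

Δg_obs = 981765.55 − 982115.27 = -349.72 mGal over Δh = 2172.2 − 512.4 = 1659.8 m
Equal Bouguer anomalies ⇒ Δg_obs + (0.3086 − 0.04193ρ)·Δh = 0
0.3086 − 0.04193ρ = −Δg_obs/Δh = 0.21070
ρ = (0.3086 − 0.21070) / 0.04193 = 2.33 g/cm³

2.33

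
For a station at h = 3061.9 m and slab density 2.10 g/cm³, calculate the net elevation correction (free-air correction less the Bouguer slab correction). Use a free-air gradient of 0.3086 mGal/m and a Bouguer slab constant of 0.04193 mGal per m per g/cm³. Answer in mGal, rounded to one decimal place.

Combined gradient = 0.3086 − 0.04193 × 2.10 = 0.2205470 mGal/m
Combined elevation correction = 0.2205470 × 3061.9 = 675.3 mGal

675.3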